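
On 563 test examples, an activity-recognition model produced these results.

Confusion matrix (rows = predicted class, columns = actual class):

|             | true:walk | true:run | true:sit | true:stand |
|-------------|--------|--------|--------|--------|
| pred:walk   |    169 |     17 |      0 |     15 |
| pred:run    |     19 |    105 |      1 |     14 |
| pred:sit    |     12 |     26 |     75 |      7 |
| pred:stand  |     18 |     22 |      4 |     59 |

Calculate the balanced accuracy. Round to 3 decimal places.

Balanced accuracy = mean of per-class recall.
  walk: recall = 169/218 = 0.7752
  run: recall = 105/170 = 0.6176
  sit: recall = 75/80 = 0.9375
  stand: recall = 59/95 = 0.6211
Mean = (0.7752 + 0.6176 + 0.9375 + 0.6211) / 4 = 0.738

0.738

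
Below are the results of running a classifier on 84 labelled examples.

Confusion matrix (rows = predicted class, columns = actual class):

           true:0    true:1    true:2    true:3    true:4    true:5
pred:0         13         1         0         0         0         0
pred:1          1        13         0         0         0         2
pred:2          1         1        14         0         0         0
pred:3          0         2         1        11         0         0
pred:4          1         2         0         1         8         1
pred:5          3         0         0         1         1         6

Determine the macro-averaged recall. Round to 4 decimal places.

Per-class recall (TP/(TP+FN)):
  0: TP=13, FN=1+1+0+1+3=6 → 13/19 = 0.68421
  1: TP=13, FN=1+1+2+2+0=6 → 13/19 = 0.68421
  2: TP=14, FN=0+0+1+0+0=1 → 14/15 = 0.93333
  3: TP=11, FN=0+0+0+1+1=2 → 11/13 = 0.84615
  4: TP=8, FN=0+0+0+0+1=1 → 8/9 = 0.88889
  5: TP=6, FN=0+2+0+0+1=3 → 6/9 = 0.66667
Macro-recall = mean = (0.68421 + 0.68421 + 0.93333 + 0.84615 + 0.88889 + 0.66667) / 6 = 0.7839

0.7839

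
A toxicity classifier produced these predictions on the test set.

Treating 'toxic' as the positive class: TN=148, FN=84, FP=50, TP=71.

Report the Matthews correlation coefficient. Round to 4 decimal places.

MCC = (TP·TN − FP·FN) / √((TP+FP)(TP+FN)(TN+FP)(TN+FN))
Numerator = 71·148 − 50·84 = 6308
Denominator = √(121·155·198·232) = √861529680 = 29351.8258
MCC = 6308 / 29351.8258 = 0.2149

0.2149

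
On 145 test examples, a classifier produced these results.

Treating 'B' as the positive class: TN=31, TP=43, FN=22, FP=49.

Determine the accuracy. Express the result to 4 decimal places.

Accuracy = (TP+TN)/N = (43+31)/145 = 0.5103

0.5103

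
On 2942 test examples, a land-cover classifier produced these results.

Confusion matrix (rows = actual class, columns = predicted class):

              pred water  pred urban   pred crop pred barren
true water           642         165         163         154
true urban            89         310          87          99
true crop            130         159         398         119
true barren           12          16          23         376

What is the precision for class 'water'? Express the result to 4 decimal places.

0.7354

precision = TP/(TP+FP).
water: TP=642, FP=89+130+12=231 → 642/873 = 0.73540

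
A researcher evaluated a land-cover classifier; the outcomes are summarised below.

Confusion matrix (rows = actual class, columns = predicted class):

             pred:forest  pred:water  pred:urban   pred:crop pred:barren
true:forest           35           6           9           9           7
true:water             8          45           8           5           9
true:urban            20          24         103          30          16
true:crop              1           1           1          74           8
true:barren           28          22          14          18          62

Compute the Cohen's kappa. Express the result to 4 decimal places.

Observed agreement pₒ = trace/N = 319/563 = 0.56661
Expected agreement pₑ = Σ (rowᵢ·colᵢ)/N² = (66·92 + 75·98 + 193·135 + 85·136 + 144·102)/563² = 0.20735
κ = (pₒ − pₑ)/(1 − pₑ) = (0.56661 − 0.20735)/(1 − 0.20735) = 0.4532

0.4532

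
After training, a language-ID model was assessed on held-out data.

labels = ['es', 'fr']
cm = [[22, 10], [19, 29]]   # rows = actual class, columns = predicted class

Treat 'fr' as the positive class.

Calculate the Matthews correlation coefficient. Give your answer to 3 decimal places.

0.286

MCC = (TP·TN − FP·FN) / √((TP+FP)(TP+FN)(TN+FP)(TN+FN))
Numerator = 29·22 − 10·19 = 448
Denominator = √(39·48·32·41) = √2456064 = 1567.1835
MCC = 448 / 1567.1835 = 0.286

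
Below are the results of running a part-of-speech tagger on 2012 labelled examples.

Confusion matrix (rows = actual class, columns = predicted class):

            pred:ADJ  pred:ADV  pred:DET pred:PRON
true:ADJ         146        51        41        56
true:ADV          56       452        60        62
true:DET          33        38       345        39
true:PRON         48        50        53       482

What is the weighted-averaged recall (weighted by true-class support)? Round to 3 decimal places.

Per-class recall (TP/(TP+FN)):
  ADJ: TP=146, FN=51+41+56=148 → 146/294 = 0.4966
  ADV: TP=452, FN=56+60+62=178 → 452/630 = 0.7175
  DET: TP=345, FN=33+38+39=110 → 345/455 = 0.7582
  PRON: TP=482, FN=48+50+53=151 → 482/633 = 0.7615
Weighted-recall = Σ (supportᵢ/N)·recallᵢ with N=2012: (294/2012)·0.4966 + (630/2012)·0.7175 + (455/2012)·0.7582 + (633/2012)·0.7615 = 0.708

0.708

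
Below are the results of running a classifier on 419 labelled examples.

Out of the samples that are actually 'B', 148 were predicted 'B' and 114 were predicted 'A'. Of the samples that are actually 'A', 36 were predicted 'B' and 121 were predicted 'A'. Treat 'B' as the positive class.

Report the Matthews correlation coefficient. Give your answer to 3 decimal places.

0.327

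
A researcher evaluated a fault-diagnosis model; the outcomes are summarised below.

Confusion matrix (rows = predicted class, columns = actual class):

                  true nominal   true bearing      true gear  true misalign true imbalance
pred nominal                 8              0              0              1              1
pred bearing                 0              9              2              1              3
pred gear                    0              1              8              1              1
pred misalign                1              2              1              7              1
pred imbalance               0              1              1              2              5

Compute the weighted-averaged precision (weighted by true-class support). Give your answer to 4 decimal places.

0.6463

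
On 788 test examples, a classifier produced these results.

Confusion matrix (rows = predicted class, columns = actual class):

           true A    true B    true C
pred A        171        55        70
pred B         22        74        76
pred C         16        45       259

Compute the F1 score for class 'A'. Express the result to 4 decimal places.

0.6772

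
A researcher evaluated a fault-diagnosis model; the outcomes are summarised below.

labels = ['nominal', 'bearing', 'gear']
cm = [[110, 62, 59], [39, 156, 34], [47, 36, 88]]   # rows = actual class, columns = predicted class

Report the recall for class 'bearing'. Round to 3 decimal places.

0.681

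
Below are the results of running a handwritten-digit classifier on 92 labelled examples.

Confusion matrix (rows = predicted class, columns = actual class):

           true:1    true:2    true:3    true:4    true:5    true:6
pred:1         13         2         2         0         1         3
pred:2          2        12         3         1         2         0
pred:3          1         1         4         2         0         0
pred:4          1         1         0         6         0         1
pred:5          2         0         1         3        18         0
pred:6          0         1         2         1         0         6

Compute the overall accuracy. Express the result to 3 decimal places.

Accuracy = trace / total = (13+12+4+6+18+6=59) / 92 = 59/92 = 0.641

0.641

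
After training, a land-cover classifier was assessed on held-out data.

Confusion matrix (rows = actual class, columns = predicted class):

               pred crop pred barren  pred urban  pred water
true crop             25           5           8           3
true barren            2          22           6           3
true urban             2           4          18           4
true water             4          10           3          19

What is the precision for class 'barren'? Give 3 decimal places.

0.537

Treat 'barren' as positive and all other classes as negative.
precision = TP/(TP+FP).
barren: TP=22, FP=5+4+10=19 → 22/41 = 0.5366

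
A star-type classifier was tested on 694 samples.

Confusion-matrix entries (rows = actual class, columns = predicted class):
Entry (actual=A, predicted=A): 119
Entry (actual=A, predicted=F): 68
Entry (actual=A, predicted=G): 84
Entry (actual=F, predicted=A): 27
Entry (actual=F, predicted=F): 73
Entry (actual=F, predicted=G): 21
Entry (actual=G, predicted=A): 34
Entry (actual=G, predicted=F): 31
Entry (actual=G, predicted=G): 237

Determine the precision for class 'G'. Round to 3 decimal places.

0.693

Treat 'G' as positive and all other classes as negative.
precision = TP/(TP+FP).
G: TP=237, FP=84+21=105 → 237/342 = 0.6930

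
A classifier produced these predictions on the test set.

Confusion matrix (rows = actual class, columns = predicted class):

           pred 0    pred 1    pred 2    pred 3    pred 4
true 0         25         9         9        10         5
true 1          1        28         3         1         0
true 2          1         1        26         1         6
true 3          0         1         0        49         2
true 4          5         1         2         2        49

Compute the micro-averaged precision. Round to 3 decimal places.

Micro-averaging pools counts across classes: ΣTP=177, ΣFP=60, ΣFN=60.
Micro-precision = TP/(TP+FP) on pooled counts = 0.747 (equals overall accuracy in single-label multiclass).

0.747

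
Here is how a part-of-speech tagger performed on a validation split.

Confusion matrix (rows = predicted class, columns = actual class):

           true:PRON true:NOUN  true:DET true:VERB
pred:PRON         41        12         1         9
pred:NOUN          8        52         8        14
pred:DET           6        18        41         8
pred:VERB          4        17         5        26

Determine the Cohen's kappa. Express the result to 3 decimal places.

Observed agreement pₒ = trace/N = 160/270 = 0.5926
Expected agreement pₑ = Σ (rowᵢ·colᵢ)/N² = (59·63 + 99·82 + 55·73 + 57·52)/270² = 0.2581
κ = (pₒ − pₑ)/(1 − pₑ) = (0.5926 − 0.2581)/(1 − 0.2581) = 0.451

0.451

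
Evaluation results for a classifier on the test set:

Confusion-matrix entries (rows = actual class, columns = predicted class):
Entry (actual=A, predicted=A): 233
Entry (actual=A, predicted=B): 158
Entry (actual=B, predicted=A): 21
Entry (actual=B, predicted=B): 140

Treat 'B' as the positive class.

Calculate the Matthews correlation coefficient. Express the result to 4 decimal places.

MCC = (TP·TN − FP·FN) / √((TP+FP)(TP+FN)(TN+FP)(TN+FN))
Numerator = 140·233 − 158·21 = 29302
Denominator = √(298·161·391·254) = √4764887092 = 69028.1616
MCC = 29302 / 69028.1616 = 0.4245

0.4245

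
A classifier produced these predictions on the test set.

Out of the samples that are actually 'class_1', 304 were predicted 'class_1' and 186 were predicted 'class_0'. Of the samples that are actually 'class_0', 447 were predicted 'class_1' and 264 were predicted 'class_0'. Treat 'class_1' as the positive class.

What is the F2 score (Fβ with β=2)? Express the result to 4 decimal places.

0.5607

Fβ = (1+β²)·TP / ((1+β²)·TP + β²·FN + FP), with β²=4
= 5·304 / (5·304 + 4·186 + 447) = 0.5607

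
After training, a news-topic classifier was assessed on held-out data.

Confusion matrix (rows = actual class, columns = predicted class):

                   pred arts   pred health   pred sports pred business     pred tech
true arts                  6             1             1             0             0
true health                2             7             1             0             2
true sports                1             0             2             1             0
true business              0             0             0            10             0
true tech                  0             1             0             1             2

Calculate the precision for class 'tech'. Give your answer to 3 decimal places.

0.500

Treat 'tech' as positive and all other classes as negative.
precision = TP/(TP+FP).
tech: TP=2, FP=0+2+0+0=2 → 2/4 = 0.5000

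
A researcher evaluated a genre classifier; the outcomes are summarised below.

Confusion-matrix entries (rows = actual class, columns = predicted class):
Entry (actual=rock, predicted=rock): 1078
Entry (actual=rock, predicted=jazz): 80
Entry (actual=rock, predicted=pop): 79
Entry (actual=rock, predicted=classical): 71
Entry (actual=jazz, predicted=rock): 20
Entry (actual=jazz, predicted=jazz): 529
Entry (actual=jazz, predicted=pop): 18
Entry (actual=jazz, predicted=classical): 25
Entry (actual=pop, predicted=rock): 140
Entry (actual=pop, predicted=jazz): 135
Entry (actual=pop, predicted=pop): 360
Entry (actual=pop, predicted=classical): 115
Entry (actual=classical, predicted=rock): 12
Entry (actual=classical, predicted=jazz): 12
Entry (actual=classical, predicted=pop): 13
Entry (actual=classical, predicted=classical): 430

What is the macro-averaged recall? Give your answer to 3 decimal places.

0.780

Per-class recall (TP/(TP+FN)):
  rock: TP=1078, FN=80+79+71=230 → 1078/1308 = 0.8242
  jazz: TP=529, FN=20+18+25=63 → 529/592 = 0.8936
  pop: TP=360, FN=140+135+115=390 → 360/750 = 0.4800
  classical: TP=430, FN=12+12+13=37 → 430/467 = 0.9208
Macro-recall = mean = (0.8242 + 0.8936 + 0.4800 + 0.9208) / 4 = 0.780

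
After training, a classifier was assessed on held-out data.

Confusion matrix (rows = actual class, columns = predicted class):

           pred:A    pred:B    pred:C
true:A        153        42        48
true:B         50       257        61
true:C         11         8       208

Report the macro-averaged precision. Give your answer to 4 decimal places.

Per-class precision (TP/(TP+FP)):
  A: TP=153, FP=50+11=61 → 153/214 = 0.71495
  B: TP=257, FP=42+8=50 → 257/307 = 0.83713
  C: TP=208, FP=48+61=109 → 208/317 = 0.65615
Macro-precision = mean = (0.71495 + 0.83713 + 0.65615) / 3 = 0.7361

0.7361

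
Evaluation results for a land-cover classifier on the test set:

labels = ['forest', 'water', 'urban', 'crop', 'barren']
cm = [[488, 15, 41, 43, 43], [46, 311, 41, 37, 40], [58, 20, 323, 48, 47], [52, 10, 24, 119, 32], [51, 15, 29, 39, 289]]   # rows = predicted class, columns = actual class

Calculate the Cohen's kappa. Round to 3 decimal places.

0.588

Observed agreement pₒ = trace/N = 1530/2261 = 0.6767
Expected agreement pₑ = Σ (rowᵢ·colᵢ)/N² = (695·630 + 371·475 + 458·496 + 286·237 + 451·423)/2261² = 0.2151
κ = (pₒ − pₑ)/(1 − pₑ) = (0.6767 − 0.2151)/(1 − 0.2151) = 0.588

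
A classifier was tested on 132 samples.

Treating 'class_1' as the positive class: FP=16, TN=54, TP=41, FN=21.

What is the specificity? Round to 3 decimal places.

0.771

Specificity = TN/(TN+FP) = 54/(54+16) = 0.771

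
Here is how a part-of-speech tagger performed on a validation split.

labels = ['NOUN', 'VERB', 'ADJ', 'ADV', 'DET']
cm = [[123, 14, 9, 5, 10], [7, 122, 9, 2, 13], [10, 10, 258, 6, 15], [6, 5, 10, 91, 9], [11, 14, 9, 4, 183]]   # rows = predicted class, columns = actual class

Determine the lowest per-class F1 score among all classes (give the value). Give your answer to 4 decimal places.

0.7673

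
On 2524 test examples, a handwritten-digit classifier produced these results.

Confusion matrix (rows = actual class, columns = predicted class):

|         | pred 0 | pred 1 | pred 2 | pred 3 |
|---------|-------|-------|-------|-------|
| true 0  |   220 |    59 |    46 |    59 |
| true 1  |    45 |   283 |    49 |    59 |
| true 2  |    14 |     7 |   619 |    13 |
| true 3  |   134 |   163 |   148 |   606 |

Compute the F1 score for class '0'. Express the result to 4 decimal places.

0.5521

One-vs-rest for '0': TP = diagonal; FP = other classes predicted '0'; FN = '0' predicted as other.
F1 score = 2·TP/(2·TP+FP+FN).
0: TP=220, FP=45+14+134=193, FN=59+46+59=164 → 440/797 = 0.55207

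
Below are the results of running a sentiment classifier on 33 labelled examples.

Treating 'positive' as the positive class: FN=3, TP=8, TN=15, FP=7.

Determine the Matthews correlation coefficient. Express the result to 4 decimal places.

MCC = (TP·TN − FP·FN) / √((TP+FP)(TP+FN)(TN+FP)(TN+FN))
Numerator = 8·15 − 7·3 = 99
Denominator = √(15·11·22·18) = √65340 = 255.6169
MCC = 99 / 255.6169 = 0.3873

0.3873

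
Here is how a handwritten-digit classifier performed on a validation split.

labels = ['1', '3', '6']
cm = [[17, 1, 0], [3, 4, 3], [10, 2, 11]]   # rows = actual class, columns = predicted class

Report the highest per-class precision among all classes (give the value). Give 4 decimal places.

0.7857

Per-class precision (TP/(TP+FP)):
  1: TP=17, FP=3+10=13 → 17/30 = 0.56667
  3: TP=4, FP=1+2=3 → 4/7 = 0.57143
  6: TP=11, FP=0+3=3 → 11/14 = 0.78571
Highest is class '6' with precision = 0.7857.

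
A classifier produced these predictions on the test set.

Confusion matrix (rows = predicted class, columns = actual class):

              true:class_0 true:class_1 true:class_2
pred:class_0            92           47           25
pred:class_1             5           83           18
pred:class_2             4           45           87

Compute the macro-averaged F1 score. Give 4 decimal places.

0.6464

Per-class F1 score (2·TP/(2·TP+FP+FN)):
  class_0: TP=92, FP=47+25=72, FN=5+4=9 → 184/265 = 0.69434
  class_1: TP=83, FP=5+18=23, FN=47+45=92 → 166/281 = 0.59075
  class_2: TP=87, FP=4+45=49, FN=25+18=43 → 174/266 = 0.65414
Macro-F1 score = mean = (0.69434 + 0.59075 + 0.65414) / 3 = 0.6464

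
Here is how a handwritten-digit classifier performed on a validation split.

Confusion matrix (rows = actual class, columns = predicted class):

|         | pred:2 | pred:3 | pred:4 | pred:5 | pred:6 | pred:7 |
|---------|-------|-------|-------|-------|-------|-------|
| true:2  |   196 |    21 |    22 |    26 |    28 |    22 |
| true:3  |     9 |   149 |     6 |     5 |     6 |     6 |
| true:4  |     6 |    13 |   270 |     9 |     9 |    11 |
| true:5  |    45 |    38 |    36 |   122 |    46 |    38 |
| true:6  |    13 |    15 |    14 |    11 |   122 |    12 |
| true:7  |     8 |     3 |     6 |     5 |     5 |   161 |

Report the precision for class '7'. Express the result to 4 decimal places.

0.6440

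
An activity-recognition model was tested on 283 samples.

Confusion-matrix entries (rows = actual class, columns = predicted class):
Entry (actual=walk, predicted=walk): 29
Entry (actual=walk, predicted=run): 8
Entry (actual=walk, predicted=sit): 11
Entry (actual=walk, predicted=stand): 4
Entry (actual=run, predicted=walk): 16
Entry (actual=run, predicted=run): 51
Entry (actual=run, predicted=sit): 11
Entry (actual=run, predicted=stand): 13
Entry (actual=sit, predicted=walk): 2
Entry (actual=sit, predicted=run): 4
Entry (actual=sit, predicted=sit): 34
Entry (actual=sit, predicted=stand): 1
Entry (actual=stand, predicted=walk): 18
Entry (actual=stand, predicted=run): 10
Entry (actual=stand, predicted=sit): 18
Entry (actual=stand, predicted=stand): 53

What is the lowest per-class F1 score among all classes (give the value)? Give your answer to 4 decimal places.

0.4957

Per-class F1 score (2·TP/(2·TP+FP+FN)):
  walk: TP=29, FP=16+2+18=36, FN=8+11+4=23 → 58/117 = 0.49573
  run: TP=51, FP=8+4+10=22, FN=16+11+13=40 → 102/164 = 0.62195
  sit: TP=34, FP=11+11+18=40, FN=2+4+1=7 → 68/115 = 0.59130
  stand: TP=53, FP=4+13+1=18, FN=18+10+18=46 → 106/170 = 0.62353
Lowest is class 'walk' with F1 score = 0.4957.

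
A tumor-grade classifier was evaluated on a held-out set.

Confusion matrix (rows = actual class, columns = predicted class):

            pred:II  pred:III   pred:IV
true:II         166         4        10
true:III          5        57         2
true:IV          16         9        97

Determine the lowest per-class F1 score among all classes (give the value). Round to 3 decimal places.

0.840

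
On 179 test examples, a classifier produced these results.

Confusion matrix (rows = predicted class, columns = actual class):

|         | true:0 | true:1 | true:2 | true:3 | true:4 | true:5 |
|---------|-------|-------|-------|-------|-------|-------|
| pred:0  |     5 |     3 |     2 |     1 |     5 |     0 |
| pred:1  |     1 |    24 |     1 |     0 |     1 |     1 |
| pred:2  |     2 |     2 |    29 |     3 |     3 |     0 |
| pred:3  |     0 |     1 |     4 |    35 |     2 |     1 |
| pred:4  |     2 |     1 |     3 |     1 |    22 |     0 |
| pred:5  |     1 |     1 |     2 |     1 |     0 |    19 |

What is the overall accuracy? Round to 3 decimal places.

0.749

Accuracy = trace / total = (5+24+29+35+22+19=134) / 179 = 134/179 = 0.749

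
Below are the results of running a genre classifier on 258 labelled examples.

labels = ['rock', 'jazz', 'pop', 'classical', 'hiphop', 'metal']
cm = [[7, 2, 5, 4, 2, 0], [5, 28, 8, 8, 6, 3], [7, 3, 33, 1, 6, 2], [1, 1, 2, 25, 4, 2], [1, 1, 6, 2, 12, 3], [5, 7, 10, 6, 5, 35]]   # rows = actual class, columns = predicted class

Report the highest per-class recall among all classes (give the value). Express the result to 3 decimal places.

Per-class recall (TP/(TP+FN)):
  rock: TP=7, FN=2+5+4+2+0=13 → 7/20 = 0.3500
  jazz: TP=28, FN=5+8+8+6+3=30 → 28/58 = 0.4828
  pop: TP=33, FN=7+3+1+6+2=19 → 33/52 = 0.6346
  classical: TP=25, FN=1+1+2+4+2=10 → 25/35 = 0.7143
  hiphop: TP=12, FN=1+1+6+2+3=13 → 12/25 = 0.4800
  metal: TP=35, FN=5+7+10+6+5=33 → 35/68 = 0.5147
Highest is class 'classical' with recall = 0.714.

0.714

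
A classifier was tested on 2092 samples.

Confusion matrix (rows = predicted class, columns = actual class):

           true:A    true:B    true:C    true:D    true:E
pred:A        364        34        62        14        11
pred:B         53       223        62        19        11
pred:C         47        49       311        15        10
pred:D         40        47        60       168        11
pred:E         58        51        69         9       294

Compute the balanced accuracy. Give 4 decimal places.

Balanced accuracy = mean of per-class recall.
  A: recall = 364/562 = 0.64769
  B: recall = 223/404 = 0.55198
  C: recall = 311/564 = 0.55142
  D: recall = 168/225 = 0.74667
  E: recall = 294/337 = 0.87240
Mean = (0.64769 + 0.55198 + 0.55142 + 0.74667 + 0.87240) / 5 = 0.6740

0.6740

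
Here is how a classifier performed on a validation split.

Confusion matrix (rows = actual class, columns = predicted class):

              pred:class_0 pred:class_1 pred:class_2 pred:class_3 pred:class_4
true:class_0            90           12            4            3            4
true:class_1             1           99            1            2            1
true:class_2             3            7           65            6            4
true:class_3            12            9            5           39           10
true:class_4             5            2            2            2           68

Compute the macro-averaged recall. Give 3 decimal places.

Per-class recall (TP/(TP+FN)):
  class_0: TP=90, FN=12+4+3+4=23 → 90/113 = 0.7965
  class_1: TP=99, FN=1+1+2+1=5 → 99/104 = 0.9519
  class_2: TP=65, FN=3+7+6+4=20 → 65/85 = 0.7647
  class_3: TP=39, FN=12+9+5+10=36 → 39/75 = 0.5200
  class_4: TP=68, FN=5+2+2+2=11 → 68/79 = 0.8608
Macro-recall = mean = (0.7965 + 0.9519 + 0.7647 + 0.5200 + 0.8608) / 5 = 0.779

0.779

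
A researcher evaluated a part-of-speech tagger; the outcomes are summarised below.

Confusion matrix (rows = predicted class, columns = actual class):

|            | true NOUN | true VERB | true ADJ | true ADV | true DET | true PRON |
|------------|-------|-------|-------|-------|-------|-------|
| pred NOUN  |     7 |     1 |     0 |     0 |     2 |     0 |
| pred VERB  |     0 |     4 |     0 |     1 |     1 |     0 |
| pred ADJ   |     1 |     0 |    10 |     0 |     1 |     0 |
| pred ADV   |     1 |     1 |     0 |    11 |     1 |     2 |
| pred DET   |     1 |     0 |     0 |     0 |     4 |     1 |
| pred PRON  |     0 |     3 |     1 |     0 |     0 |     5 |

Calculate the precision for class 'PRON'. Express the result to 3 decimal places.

0.556

Take TP from the diagonal, FP from the rest of the 'PRON' prediction marginal, FN from the rest of the 'PRON' actual marginal.
precision = TP/(TP+FP).
PRON: TP=5, FP=0+3+1+0+0=4 → 5/9 = 0.5556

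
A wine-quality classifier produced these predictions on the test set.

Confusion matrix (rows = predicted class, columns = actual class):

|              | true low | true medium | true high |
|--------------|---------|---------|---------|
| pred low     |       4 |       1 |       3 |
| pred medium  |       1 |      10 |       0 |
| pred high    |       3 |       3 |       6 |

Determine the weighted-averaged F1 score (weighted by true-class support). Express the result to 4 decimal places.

0.6562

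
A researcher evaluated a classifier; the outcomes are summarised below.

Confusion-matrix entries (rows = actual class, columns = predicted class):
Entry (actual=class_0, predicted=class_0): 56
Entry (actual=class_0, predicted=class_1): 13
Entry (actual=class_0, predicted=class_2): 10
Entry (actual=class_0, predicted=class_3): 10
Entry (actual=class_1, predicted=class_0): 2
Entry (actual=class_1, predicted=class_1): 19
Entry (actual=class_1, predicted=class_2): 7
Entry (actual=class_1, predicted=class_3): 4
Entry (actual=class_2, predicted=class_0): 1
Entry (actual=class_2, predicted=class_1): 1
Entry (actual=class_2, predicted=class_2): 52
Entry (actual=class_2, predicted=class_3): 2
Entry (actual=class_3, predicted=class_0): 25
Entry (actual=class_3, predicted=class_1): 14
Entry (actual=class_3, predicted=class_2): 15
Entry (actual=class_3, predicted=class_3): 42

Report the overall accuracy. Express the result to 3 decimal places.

Accuracy = trace / total = (56+19+52+42=169) / 273 = 169/273 = 0.619

0.619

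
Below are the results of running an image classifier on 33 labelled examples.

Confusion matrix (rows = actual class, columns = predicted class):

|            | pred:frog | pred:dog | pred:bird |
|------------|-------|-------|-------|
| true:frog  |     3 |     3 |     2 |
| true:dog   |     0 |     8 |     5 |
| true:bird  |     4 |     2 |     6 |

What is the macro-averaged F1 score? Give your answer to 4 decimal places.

0.4985

Per-class F1 score (2·TP/(2·TP+FP+FN)):
  frog: TP=3, FP=0+4=4, FN=3+2=5 → 6/15 = 0.40000
  dog: TP=8, FP=3+2=5, FN=0+5=5 → 16/26 = 0.61538
  bird: TP=6, FP=2+5=7, FN=4+2=6 → 12/25 = 0.48000
Macro-F1 score = mean = (0.40000 + 0.61538 + 0.48000) / 3 = 0.4985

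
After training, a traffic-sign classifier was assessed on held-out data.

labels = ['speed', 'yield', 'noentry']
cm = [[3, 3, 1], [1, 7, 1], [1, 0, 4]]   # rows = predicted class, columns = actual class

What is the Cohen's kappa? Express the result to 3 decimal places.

0.486

Observed agreement pₒ = trace/N = 14/21 = 0.6667
Expected agreement pₑ = Σ (rowᵢ·colᵢ)/N² = (5·7 + 10·9 + 6·5)/21² = 0.3515
κ = (pₒ − pₑ)/(1 − pₑ) = (0.6667 − 0.3515)/(1 − 0.3515) = 0.486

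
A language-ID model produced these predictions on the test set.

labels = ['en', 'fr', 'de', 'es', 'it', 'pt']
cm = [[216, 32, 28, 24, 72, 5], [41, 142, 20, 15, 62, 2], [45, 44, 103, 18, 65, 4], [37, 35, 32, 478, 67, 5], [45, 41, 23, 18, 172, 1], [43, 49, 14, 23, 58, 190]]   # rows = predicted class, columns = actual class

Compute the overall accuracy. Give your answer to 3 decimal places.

Accuracy = trace / total = (216+142+103+478+172+190=1301) / 2269 = 1301/2269 = 0.573

0.573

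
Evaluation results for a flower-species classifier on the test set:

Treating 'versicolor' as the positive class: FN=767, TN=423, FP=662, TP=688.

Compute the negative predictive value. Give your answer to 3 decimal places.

NPV = TN/(TN+FN) = 423/(423+767) = 0.355

0.355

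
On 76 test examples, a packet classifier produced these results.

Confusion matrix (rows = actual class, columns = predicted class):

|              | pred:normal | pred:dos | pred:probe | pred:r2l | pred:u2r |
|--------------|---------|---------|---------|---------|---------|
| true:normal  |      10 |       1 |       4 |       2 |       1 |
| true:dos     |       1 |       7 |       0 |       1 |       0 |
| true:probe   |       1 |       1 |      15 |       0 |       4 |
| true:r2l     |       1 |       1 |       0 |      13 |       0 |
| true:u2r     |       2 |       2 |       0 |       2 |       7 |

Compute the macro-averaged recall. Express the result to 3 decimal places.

0.691

Per-class recall (TP/(TP+FN)):
  normal: TP=10, FN=1+4+2+1=8 → 10/18 = 0.5556
  dos: TP=7, FN=1+0+1+0=2 → 7/9 = 0.7778
  probe: TP=15, FN=1+1+0+4=6 → 15/21 = 0.7143
  r2l: TP=13, FN=1+1+0+0=2 → 13/15 = 0.8667
  u2r: TP=7, FN=2+2+0+2=6 → 7/13 = 0.5385
Macro-recall = mean = (0.5556 + 0.7778 + 0.7143 + 0.8667 + 0.5385) / 5 = 0.691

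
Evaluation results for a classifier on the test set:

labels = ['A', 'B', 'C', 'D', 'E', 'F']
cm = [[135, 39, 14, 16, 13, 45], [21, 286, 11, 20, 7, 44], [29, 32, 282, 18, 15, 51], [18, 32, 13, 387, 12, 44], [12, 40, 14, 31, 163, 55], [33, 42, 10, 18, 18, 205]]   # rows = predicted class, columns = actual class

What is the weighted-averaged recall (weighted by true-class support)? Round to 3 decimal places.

Per-class recall (TP/(TP+FN)):
  A: TP=135, FN=21+29+18+12+33=113 → 135/248 = 0.5444
  B: TP=286, FN=39+32+32+40+42=185 → 286/471 = 0.6072
  C: TP=282, FN=14+11+13+14+10=62 → 282/344 = 0.8198
  D: TP=387, FN=16+20+18+31+18=103 → 387/490 = 0.7898
  E: TP=163, FN=13+7+15+12+18=65 → 163/228 = 0.7149
  F: TP=205, FN=45+44+51+44+55=239 → 205/444 = 0.4617
Weighted-recall = Σ (supportᵢ/N)·recallᵢ with N=2225: (248/2225)·0.5444 + (471/2225)·0.6072 + (344/2225)·0.8198 + (490/2225)·0.7898 + (228/2225)·0.7149 + (444/2225)·0.4617 = 0.655

0.655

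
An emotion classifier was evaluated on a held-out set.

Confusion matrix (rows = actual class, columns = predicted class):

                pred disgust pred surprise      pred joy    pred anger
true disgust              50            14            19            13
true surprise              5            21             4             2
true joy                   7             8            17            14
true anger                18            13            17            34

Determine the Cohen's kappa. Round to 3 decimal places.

Observed agreement pₒ = trace/N = 122/256 = 0.4766
Expected agreement pₑ = Σ (rowᵢ·colᵢ)/N² = (96·80 + 32·56 + 46·57 + 82·63)/256² = 0.2634
κ = (pₒ − pₑ)/(1 − pₑ) = (0.4766 − 0.2634)/(1 − 0.2634) = 0.289

0.289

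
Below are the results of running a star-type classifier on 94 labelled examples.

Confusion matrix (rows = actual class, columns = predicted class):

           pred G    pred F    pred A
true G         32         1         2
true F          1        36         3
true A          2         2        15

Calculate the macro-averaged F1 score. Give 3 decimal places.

0.865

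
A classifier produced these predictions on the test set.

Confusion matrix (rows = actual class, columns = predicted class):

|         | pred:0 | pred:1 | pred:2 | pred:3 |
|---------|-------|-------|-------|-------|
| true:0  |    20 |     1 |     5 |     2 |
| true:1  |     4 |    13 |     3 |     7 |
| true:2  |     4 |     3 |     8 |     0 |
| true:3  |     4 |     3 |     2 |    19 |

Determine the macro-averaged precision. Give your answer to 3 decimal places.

0.600

Per-class precision (TP/(TP+FP)):
  0: TP=20, FP=4+4+4=12 → 20/32 = 0.6250
  1: TP=13, FP=1+3+3=7 → 13/20 = 0.6500
  2: TP=8, FP=5+3+2=10 → 8/18 = 0.4444
  3: TP=19, FP=2+7+0=9 → 19/28 = 0.6786
Macro-precision = mean = (0.6250 + 0.6500 + 0.4444 + 0.6786) / 4 = 0.600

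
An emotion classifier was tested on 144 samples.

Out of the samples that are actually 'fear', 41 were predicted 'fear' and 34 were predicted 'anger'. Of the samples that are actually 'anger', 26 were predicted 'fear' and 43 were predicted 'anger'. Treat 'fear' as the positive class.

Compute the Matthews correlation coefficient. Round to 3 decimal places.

0.170

MCC = (TP·TN − FP·FN) / √((TP+FP)(TP+FN)(TN+FP)(TN+FN))
Numerator = 41·43 − 26·34 = 879
Denominator = √(67·75·69·77) = √26697825 = 5166.9938
MCC = 879 / 5166.9938 = 0.170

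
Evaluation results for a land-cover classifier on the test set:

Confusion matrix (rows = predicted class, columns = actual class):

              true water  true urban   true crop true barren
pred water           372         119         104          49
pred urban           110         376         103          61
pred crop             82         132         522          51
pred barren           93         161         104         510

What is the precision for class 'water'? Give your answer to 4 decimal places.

precision = TP/(TP+FP).
water: TP=372, FP=119+104+49=272 → 372/644 = 0.57764

0.5776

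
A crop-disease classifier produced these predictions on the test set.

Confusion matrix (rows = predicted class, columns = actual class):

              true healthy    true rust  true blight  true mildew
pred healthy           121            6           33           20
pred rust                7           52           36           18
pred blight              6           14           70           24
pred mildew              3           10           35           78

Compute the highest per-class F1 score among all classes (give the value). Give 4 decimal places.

0.7634

Per-class F1 score (2·TP/(2·TP+FP+FN)):
  healthy: TP=121, FP=6+33+20=59, FN=7+6+3=16 → 242/317 = 0.76341
  rust: TP=52, FP=7+36+18=61, FN=6+14+10=30 → 104/195 = 0.53333
  blight: TP=70, FP=6+14+24=44, FN=33+36+35=104 → 140/288 = 0.48611
  mildew: TP=78, FP=3+10+35=48, FN=20+18+24=62 → 156/266 = 0.58647
Highest is class 'healthy' with F1 score = 0.7634.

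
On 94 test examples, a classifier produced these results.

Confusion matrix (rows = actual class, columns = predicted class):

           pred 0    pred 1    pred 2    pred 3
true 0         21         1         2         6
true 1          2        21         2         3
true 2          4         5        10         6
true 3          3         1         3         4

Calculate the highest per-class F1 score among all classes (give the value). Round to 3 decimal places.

Per-class F1 score (2·TP/(2·TP+FP+FN)):
  0: TP=21, FP=2+4+3=9, FN=1+2+6=9 → 42/60 = 0.7000
  1: TP=21, FP=1+5+1=7, FN=2+2+3=7 → 42/56 = 0.7500
  2: TP=10, FP=2+2+3=7, FN=4+5+6=15 → 20/42 = 0.4762
  3: TP=4, FP=6+3+6=15, FN=3+1+3=7 → 8/30 = 0.2667
Highest is class '1' with F1 score = 0.750.

0.750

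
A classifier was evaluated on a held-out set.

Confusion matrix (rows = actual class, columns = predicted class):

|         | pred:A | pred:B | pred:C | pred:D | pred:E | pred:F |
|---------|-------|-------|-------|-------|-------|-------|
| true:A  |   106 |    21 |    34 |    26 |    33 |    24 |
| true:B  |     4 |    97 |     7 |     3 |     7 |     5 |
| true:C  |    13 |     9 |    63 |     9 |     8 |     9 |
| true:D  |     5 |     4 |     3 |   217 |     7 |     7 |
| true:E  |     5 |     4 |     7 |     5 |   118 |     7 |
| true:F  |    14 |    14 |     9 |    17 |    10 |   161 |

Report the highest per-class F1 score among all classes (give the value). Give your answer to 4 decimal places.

0.8346

Per-class F1 score (2·TP/(2·TP+FP+FN)):
  A: TP=106, FP=4+13+5+5+14=41, FN=21+34+26+33+24=138 → 212/391 = 0.54220
  B: TP=97, FP=21+9+4+4+14=52, FN=4+7+3+7+5=26 → 194/272 = 0.71324
  C: TP=63, FP=34+7+3+7+9=60, FN=13+9+9+8+9=48 → 126/234 = 0.53846
  D: TP=217, FP=26+3+9+5+17=60, FN=5+4+3+7+7=26 → 434/520 = 0.83462
  E: TP=118, FP=33+7+8+7+10=65, FN=5+4+7+5+7=28 → 236/329 = 0.71733
  F: TP=161, FP=24+5+9+7+7=52, FN=14+14+9+17+10=64 → 322/438 = 0.73516
Highest is class 'D' with F1 score = 0.8346.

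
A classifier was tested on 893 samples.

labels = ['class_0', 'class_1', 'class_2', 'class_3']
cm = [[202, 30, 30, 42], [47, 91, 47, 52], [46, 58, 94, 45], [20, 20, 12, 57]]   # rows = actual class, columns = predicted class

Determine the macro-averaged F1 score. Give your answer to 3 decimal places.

Per-class F1 score (2·TP/(2·TP+FP+FN)):
  class_0: TP=202, FP=47+46+20=113, FN=30+30+42=102 → 404/619 = 0.6527
  class_1: TP=91, FP=30+58+20=108, FN=47+47+52=146 → 182/436 = 0.4174
  class_2: TP=94, FP=30+47+12=89, FN=46+58+45=149 → 188/426 = 0.4413
  class_3: TP=57, FP=42+52+45=139, FN=20+20+12=52 → 114/305 = 0.3738
Macro-F1 score = mean = (0.6527 + 0.4174 + 0.4413 + 0.3738) / 4 = 0.471

0.471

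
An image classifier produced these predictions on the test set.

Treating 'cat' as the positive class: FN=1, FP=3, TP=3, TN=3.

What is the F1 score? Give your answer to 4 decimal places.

Precision = TP/(TP+FP) = 3/6 = 0.5000
Recall = TP/(TP+FN) = 3/4 = 0.7500
F1 = 2·TP/(2·TP+FP+FN) = 6/10 = 0.6000

0.6000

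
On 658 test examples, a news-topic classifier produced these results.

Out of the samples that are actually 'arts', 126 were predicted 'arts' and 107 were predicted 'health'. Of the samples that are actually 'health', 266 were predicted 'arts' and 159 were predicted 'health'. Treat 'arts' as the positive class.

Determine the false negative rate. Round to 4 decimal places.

0.4592

FNR = FN/(FN+TP) = 107/(107+126) = 0.4592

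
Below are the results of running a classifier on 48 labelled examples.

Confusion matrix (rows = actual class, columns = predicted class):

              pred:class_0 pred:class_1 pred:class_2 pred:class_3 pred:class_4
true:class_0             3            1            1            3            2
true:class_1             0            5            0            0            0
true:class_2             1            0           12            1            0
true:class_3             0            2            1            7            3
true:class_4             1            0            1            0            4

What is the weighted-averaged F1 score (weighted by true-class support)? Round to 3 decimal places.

Per-class F1 score (2·TP/(2·TP+FP+FN)):
  class_0: TP=3, FP=0+1+0+1=2, FN=1+1+3+2=7 → 6/15 = 0.4000
  class_1: TP=5, FP=1+0+2+0=3, FN=0+0+0+0=0 → 10/13 = 0.7692
  class_2: TP=12, FP=1+0+1+1=3, FN=1+0+1+0=2 → 24/29 = 0.8276
  class_3: TP=7, FP=3+0+1+0=4, FN=0+2+1+3=6 → 14/24 = 0.5833
  class_4: TP=4, FP=2+0+0+3=5, FN=1+0+1+0=2 → 8/15 = 0.5333
Weighted-F1 score = Σ (supportᵢ/N)·F1 scoreᵢ with N=48: (10/48)·0.4000 + (5/48)·0.7692 + (14/48)·0.8276 + (13/48)·0.5833 + (6/48)·0.5333 = 0.629

0.629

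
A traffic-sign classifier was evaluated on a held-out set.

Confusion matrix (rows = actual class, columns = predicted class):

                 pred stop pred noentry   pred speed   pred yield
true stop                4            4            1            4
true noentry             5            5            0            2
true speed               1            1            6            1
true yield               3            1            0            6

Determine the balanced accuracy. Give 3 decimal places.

0.498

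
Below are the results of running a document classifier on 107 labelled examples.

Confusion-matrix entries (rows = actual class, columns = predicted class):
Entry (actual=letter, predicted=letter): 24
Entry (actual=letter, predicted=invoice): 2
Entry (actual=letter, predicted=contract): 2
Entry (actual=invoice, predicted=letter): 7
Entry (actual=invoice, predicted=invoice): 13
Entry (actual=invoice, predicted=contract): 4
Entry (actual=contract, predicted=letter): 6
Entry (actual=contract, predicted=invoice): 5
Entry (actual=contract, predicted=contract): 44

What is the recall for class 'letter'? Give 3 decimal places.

recall = TP/(TP+FN).
letter: TP=24, FN=2+2=4 → 24/28 = 0.8571

0.857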